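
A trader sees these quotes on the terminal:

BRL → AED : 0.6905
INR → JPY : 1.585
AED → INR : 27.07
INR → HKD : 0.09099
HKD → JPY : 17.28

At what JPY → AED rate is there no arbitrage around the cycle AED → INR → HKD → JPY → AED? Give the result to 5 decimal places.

Known legs of the cycle: 27.07 × 0.09099 × 17.28 = 42.562355904
For no arbitrage the full-cycle product must be 1, so the missing rate is 1 / 42.562355904 ≈ 0.0234949.

0.02349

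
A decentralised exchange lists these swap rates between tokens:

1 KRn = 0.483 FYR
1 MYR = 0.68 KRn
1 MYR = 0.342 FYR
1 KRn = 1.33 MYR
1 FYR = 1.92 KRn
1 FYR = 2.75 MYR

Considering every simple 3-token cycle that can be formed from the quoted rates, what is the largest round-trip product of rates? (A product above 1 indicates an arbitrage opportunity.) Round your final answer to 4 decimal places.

0.9032

KRn→FYR→MYR→KRn: 0.483 × 2.75 × 0.68 = 0.90321
KRn→MYR→FYR→KRn: 1.33 × 0.342 × 1.92 = 0.87333
Maximum is KRn→FYR→MYR→KRn at 0.9032; no arbitrage — every cycle loses value.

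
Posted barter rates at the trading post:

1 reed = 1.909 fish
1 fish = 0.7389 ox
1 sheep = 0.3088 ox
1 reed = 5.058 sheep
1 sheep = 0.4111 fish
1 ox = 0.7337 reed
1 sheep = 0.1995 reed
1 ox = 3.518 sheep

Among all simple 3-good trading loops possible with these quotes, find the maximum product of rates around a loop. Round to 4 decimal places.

1.1460

sheep→ox→reed→sheep: 0.3088 × 0.7337 × 5.058 = 1.14597
sheep→fish→ox→sheep: 0.4111 × 0.7389 × 3.518 = 1.06863
reed→fish→ox→reed: 1.909 × 0.7389 × 0.7337 = 1.03493
Maximum is sheep→ox→reed→sheep at 1.1460; arbitrage exists.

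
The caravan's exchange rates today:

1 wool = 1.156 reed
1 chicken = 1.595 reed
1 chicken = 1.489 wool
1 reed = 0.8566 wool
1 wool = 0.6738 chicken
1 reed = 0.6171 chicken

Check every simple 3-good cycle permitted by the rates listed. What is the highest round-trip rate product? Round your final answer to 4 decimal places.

1.0622

reed→chicken→wool→reed: 0.6171 × 1.489 × 1.156 = 1.06220
reed→wool→chicken→reed: 0.8566 × 0.6738 × 1.595 = 0.92060
Maximum is reed→chicken→wool→reed at 1.0622; arbitrage exists.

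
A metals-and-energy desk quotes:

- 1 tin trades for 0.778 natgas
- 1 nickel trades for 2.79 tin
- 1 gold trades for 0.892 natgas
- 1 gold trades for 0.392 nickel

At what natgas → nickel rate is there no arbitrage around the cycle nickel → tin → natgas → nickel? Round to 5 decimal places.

Known legs of the cycle: 2.79 × 0.778 = 2.17062
For no arbitrage the full-cycle product must be 1, so the missing rate is 1 / 2.17062 ≈ 0.4606979.

0.46070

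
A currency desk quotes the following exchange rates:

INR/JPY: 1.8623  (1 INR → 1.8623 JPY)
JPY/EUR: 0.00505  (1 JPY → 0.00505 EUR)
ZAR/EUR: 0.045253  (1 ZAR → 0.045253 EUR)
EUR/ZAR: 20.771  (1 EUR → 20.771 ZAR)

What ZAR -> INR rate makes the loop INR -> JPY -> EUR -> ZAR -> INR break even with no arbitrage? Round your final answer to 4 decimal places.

5.1192

Known legs of the cycle: 1.8623 × 0.00505 × 20.771 = 0.195343258165
For no arbitrage the full-cycle product must be 1, so the missing rate is 1 / 0.195343258165 ≈ 5.119194.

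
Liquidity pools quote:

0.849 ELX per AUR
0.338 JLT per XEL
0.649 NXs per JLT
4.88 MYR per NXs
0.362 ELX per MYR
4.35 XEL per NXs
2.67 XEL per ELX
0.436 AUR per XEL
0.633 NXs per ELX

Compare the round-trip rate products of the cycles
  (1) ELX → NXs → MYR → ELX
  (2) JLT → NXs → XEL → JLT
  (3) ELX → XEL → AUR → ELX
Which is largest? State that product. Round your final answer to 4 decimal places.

1.1182

(1) 0.633 × 4.88 × 0.362 = 1.11823
(2) 0.649 × 4.35 × 0.338 = 0.95422
(3) 2.67 × 0.436 × 0.849 = 0.98834
Highest is cycle (1) at 1.1182 (>1, arbitrage).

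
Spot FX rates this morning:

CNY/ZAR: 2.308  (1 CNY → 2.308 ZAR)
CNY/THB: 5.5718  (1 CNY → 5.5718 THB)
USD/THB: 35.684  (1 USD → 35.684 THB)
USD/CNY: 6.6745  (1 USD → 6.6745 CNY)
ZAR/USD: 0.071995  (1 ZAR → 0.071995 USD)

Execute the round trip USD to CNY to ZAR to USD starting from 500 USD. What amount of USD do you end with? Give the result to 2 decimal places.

554.53

500 USD × 6.6745 = 3337.25 CNY
3337.25 CNY × 2.308 = 7702.373 ZAR
7702.373 ZAR × 0.071995 = 554.532344135 USD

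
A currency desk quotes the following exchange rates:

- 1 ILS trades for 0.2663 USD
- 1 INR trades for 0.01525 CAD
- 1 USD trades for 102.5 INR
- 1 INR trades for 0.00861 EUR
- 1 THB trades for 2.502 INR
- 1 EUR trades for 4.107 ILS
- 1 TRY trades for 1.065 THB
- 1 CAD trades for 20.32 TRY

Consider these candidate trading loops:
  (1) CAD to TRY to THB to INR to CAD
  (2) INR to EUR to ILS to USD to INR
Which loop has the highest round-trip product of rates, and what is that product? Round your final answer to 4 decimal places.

0.9652

(1) 20.32 × 1.065 × 2.502 × 0.01525 = 0.82572
(2) 0.00861 × 4.107 × 0.2663 × 102.5 = 0.96521
Highest is cycle (2) at 0.9652 (≤1, no arbitrage).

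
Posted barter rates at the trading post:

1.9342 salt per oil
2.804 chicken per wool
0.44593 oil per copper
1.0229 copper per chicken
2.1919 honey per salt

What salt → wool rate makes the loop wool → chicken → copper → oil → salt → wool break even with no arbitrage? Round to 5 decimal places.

Known legs of the cycle: 2.804 × 1.0229 × 0.44593 × 1.9342 = 2.4738835763757496
For no arbitrage the full-cycle product must be 1, so the missing rate is 1 / 2.4738835763757496 ≈ 0.4042227.

0.40422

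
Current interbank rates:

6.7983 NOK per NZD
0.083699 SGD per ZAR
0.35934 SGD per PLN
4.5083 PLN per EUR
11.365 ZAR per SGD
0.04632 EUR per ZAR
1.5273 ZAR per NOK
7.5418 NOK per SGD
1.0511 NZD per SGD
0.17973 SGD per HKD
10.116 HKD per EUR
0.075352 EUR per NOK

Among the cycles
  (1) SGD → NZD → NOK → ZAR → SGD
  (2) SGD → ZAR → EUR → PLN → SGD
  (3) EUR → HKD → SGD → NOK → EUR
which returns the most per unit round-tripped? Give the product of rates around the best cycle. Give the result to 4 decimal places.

(1) 1.0511 × 6.7983 × 1.5273 × 0.083699 = 0.91346
(2) 11.365 × 0.04632 × 4.5083 × 0.35934 = 0.85282
(3) 10.116 × 0.17973 × 7.5418 × 0.075352 = 1.03324
Highest is cycle (3) at 1.0332 (>1, arbitrage).

1.0332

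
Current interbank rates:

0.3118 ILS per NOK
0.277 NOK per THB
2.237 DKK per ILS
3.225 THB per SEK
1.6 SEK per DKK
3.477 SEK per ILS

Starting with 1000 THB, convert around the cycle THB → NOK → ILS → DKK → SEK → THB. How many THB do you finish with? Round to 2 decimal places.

1000 THB × 0.277 = 277 NOK
277 NOK × 0.3118 = 86.3686 ILS
86.3686 ILS × 2.237 = 193.2065582 DKK
193.2065582 DKK × 1.6 = 309.13049312 SEK
309.13049312 SEK × 3.225 = 996.945840312 THB

996.95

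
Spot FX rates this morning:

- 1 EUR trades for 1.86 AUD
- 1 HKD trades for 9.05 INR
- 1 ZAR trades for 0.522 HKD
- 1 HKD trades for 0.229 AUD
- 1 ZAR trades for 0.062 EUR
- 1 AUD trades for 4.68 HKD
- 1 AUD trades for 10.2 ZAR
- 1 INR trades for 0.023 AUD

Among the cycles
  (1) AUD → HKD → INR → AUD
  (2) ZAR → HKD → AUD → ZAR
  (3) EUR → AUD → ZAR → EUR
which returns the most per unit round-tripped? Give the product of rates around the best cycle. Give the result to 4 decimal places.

(1) 4.68 × 9.05 × 0.023 = 0.97414
(2) 0.522 × 0.229 × 10.2 = 1.21929
(3) 1.86 × 10.2 × 0.062 = 1.17626
Highest is cycle (2) at 1.2193 (>1, arbitrage).

1.2193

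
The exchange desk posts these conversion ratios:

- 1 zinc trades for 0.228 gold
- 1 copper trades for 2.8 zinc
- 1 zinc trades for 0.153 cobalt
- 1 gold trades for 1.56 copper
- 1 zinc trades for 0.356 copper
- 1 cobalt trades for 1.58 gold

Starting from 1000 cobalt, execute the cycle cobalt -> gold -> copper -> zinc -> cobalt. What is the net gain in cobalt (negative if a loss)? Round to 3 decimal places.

55.920

1000 cobalt × 1.58 = 1580 gold
1580 gold × 1.56 = 2464.8 copper
2464.8 copper × 2.8 = 6901.44 zinc
6901.44 zinc × 0.153 = 1055.92032 cobalt
Net change: 1055.92032 − 1000 = 55.92032 cobalt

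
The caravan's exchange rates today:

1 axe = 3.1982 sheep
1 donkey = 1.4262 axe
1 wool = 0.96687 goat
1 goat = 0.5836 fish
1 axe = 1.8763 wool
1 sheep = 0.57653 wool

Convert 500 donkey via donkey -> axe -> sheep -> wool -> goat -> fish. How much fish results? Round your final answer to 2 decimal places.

500 donkey × 1.4262 = 713.1 axe
713.1 axe × 3.1982 = 2280.63642 sheep
2280.63642 sheep × 0.57653 = 1314.8553152226 wool
1314.8553152226 wool × 0.96687 = 1271.294158629275262 goat
1271.294158629275262 goat × 0.5836 = 741.9272709760450429032 fish

741.93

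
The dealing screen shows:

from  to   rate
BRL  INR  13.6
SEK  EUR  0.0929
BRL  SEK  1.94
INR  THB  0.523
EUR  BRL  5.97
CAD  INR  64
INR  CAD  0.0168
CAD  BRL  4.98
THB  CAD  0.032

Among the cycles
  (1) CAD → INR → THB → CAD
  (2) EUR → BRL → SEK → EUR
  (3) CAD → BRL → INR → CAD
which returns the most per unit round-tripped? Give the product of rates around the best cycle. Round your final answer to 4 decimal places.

(1) 64 × 0.523 × 0.032 = 1.07110
(2) 5.97 × 1.94 × 0.0929 = 1.07595
(3) 4.98 × 13.6 × 0.0168 = 1.13783
Highest is cycle (3) at 1.1378 (>1, arbitrage).

1.1378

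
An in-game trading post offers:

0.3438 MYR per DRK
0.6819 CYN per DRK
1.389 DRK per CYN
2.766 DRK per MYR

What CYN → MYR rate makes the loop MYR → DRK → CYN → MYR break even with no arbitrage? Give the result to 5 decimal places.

Known legs of the cycle: 2.766 × 0.6819 = 1.8861354
For no arbitrage the full-cycle product must be 1, so the missing rate is 1 / 1.8861354 ≈ 0.5301846.

0.53018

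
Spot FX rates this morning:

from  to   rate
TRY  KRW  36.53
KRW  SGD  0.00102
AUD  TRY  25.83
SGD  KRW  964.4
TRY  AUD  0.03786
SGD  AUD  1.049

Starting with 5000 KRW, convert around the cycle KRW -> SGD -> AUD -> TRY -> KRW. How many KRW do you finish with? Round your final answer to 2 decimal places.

5048.00

5000 KRW × 0.00102 = 5.1 SGD
5.1 SGD × 1.049 = 5.3499 AUD
5.3499 AUD × 25.83 = 138.187917 TRY
138.187917 TRY × 36.53 = 5048.00460801 KRW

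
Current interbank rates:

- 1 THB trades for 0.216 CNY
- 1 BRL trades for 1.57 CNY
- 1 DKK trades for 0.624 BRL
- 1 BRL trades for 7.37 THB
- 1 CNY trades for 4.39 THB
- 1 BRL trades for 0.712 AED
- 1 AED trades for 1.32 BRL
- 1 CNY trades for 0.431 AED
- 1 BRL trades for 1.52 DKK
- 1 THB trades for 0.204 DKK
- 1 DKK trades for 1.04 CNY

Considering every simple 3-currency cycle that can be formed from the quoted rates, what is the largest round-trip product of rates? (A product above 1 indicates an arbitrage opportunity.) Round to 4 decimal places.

0.9382

THB→DKK→BRL→THB: 0.204 × 0.624 × 7.37 = 0.93817
CNY→THB→DKK→CNY: 4.39 × 0.204 × 1.04 = 0.93138
AED→BRL→CNY→AED: 1.32 × 1.57 × 0.431 = 0.89320
Maximum is THB→DKK→BRL→THB at 0.9382; no arbitrage — every cycle loses value.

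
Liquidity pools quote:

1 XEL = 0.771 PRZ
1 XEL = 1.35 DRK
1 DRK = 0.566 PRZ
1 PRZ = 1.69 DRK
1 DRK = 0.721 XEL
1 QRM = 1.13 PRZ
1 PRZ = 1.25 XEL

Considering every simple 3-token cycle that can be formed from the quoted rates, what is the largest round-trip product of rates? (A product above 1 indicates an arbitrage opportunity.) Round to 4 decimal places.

0.9551

PRZ→XEL→DRK→PRZ: 1.25 × 1.35 × 0.566 = 0.95513
PRZ→DRK→XEL→PRZ: 1.69 × 0.721 × 0.771 = 0.93946
Maximum is PRZ→XEL→DRK→PRZ at 0.9551; no arbitrage — every cycle loses value.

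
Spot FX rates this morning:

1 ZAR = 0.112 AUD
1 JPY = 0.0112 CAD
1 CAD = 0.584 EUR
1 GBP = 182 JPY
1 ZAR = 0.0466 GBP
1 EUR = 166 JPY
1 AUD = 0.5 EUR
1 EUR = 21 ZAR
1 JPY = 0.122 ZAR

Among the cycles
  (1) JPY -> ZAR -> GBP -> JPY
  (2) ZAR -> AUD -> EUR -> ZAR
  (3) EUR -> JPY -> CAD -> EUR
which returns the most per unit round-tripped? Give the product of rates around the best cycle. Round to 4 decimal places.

(1) 0.122 × 0.0466 × 182 = 1.03471
(2) 0.112 × 0.5 × 21 = 1.17600
(3) 166 × 0.0112 × 0.584 = 1.08577
Highest is cycle (2) at 1.1760 (>1, arbitrage).

1.1760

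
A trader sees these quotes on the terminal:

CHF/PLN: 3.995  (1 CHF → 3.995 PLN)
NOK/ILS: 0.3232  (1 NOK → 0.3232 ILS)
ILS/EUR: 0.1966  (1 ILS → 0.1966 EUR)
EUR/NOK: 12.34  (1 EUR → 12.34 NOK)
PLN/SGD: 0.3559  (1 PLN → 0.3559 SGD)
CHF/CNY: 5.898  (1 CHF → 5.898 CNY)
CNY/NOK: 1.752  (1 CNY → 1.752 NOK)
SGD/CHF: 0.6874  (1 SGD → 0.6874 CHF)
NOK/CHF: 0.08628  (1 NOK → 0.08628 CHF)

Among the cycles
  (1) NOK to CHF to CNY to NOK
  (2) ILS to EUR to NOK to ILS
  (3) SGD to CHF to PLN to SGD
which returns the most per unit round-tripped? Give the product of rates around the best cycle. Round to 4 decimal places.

0.9774

(1) 0.08628 × 5.898 × 1.752 = 0.89156
(2) 0.1966 × 12.34 × 0.3232 = 0.78410
(3) 0.6874 × 3.995 × 0.3559 = 0.97736
Highest is cycle (3) at 0.9774 (≤1, no arbitrage).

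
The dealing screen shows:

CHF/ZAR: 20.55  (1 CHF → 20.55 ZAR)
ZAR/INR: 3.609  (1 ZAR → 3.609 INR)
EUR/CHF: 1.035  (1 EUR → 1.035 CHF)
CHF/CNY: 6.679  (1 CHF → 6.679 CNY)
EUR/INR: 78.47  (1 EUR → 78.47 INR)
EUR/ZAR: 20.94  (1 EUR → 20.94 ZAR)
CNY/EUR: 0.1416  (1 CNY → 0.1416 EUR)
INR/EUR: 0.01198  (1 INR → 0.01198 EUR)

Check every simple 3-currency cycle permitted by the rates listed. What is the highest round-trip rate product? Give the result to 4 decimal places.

0.9788

CNY→EUR→CHF→CNY: 0.1416 × 1.035 × 6.679 = 0.97885
ZAR→INR→EUR→ZAR: 3.609 × 0.01198 × 20.94 = 0.90536
Maximum is CNY→EUR→CHF→CNY at 0.9788; no arbitrage — every cycle loses value.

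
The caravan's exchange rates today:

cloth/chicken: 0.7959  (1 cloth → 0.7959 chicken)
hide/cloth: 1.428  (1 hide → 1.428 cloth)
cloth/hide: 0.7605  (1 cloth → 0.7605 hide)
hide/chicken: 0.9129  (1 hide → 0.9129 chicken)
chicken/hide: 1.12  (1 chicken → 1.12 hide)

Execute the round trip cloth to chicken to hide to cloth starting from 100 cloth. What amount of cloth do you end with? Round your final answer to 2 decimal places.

100 cloth × 0.7959 = 79.59 chicken
79.59 chicken × 1.12 = 89.1408 hide
89.1408 hide × 1.428 = 127.2930624 cloth

127.29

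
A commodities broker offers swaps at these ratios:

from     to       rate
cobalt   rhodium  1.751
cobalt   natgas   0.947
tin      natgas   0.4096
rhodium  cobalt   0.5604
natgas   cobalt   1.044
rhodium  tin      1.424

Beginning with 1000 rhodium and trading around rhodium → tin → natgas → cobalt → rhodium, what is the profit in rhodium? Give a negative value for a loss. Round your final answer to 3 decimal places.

66.244

1000 rhodium × 1.424 = 1424 tin
1424 tin × 0.4096 = 583.2704 natgas
583.2704 natgas × 1.044 = 608.9342976 cobalt
608.9342976 cobalt × 1.751 = 1066.2439550976 rhodium
Net change: 1066.2439550976 − 1000 = 66.2439550976 rhodium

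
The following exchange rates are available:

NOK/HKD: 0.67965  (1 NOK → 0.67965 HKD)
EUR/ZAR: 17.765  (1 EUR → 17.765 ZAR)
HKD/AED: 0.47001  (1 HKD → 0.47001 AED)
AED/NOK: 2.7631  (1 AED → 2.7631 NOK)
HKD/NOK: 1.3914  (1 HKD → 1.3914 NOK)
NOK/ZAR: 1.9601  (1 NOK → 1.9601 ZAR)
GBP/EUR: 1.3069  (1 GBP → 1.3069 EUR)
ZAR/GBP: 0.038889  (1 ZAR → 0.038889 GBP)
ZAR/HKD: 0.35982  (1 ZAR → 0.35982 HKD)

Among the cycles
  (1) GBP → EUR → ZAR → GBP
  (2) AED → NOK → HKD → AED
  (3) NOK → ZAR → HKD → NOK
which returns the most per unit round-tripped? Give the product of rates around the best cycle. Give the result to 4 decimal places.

0.9813

(1) 1.3069 × 17.765 × 0.038889 = 0.90289
(2) 2.7631 × 0.67965 × 0.47001 = 0.88265
(3) 1.9601 × 0.35982 × 1.3914 = 0.98133
Highest is cycle (3) at 0.9813 (≤1, no arbitrage).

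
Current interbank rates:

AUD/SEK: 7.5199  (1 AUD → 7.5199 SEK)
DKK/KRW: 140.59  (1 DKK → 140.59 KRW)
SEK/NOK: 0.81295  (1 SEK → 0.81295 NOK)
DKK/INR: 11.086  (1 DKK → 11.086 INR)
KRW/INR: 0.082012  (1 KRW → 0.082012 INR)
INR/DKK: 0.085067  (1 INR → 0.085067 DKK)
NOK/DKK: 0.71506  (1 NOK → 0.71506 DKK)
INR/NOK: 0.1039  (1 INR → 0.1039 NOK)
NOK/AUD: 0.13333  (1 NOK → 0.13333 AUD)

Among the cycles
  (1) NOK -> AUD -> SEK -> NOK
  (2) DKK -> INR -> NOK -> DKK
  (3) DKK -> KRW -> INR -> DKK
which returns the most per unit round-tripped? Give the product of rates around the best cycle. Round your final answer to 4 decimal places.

0.9808

(1) 0.13333 × 7.5199 × 0.81295 = 0.81509
(2) 11.086 × 0.1039 × 0.71506 = 0.82363
(3) 140.59 × 0.082012 × 0.085067 = 0.98083
Highest is cycle (3) at 0.9808 (≤1, no arbitrage).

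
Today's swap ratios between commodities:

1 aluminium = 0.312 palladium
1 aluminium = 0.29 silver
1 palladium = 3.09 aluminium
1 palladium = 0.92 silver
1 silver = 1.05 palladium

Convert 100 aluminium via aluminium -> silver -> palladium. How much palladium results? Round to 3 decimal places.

100 aluminium × 0.29 = 29 silver
29 silver × 1.05 = 30.45 palladium

30.450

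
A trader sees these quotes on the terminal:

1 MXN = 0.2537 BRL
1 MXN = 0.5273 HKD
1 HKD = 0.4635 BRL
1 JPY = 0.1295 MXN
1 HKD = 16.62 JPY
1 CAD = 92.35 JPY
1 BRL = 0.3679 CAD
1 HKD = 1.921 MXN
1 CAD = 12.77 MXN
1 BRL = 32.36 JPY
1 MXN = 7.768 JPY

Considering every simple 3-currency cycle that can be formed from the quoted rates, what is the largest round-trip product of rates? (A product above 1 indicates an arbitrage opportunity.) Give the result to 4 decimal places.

1.1919

CAD→MXN→BRL→CAD: 12.77 × 0.2537 × 0.3679 = 1.19190
JPY→MXN→HKD→JPY: 0.1295 × 0.5273 × 16.62 = 1.13490
JPY→MXN→BRL→JPY: 0.1295 × 0.2537 × 32.36 = 1.06316
Maximum is CAD→MXN→BRL→CAD at 1.1919; arbitrage exists.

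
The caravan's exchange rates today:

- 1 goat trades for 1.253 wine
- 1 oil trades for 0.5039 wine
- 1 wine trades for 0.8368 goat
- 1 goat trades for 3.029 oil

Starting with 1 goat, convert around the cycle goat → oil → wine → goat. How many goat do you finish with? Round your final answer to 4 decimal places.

1 goat × 3.029 = 3.029 oil
3.029 oil × 0.5039 = 1.5263131 wine
1.5263131 wine × 0.8368 = 1.27721880208 goat

1.2772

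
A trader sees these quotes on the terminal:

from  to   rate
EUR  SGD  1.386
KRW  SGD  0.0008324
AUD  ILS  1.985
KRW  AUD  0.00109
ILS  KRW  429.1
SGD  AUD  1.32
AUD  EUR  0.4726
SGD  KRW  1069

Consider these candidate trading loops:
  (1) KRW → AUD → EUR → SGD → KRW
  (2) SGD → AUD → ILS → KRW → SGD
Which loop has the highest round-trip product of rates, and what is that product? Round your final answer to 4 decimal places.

0.9359

(1) 0.00109 × 0.4726 × 1.386 × 1069 = 0.76324
(2) 1.32 × 1.985 × 429.1 × 0.0008324 = 0.93589
Highest is cycle (2) at 0.9359 (≤1, no arbitrage).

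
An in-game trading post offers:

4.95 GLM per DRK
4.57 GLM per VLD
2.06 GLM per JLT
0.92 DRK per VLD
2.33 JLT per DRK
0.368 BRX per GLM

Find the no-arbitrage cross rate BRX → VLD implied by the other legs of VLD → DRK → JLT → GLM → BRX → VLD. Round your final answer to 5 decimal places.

0.61538

Known legs of the cycle: 0.92 × 2.33 × 2.06 × 0.368 = 1.625020288
For no arbitrage the full-cycle product must be 1, so the missing rate is 1 / 1.625020288 ≈ 0.6153769.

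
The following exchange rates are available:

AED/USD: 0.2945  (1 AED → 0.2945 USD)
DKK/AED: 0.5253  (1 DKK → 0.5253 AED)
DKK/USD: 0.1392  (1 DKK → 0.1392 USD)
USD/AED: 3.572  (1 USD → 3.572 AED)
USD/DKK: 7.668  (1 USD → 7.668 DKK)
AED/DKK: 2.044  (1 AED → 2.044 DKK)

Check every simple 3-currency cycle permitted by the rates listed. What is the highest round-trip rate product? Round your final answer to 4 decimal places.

DKK→AED→USD→DKK: 0.5253 × 0.2945 × 7.668 = 1.18625
DKK→USD→AED→DKK: 0.1392 × 3.572 × 2.044 = 1.01632
Maximum is DKK→AED→USD→DKK at 1.1862; arbitrage exists.

1.1862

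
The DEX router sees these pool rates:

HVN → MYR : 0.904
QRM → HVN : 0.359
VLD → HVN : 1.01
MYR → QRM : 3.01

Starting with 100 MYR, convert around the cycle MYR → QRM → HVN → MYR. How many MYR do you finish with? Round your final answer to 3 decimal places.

100 MYR × 3.01 = 301 QRM
301 QRM × 0.359 = 108.059 HVN
108.059 HVN × 0.904 = 97.685336 MYR

97.685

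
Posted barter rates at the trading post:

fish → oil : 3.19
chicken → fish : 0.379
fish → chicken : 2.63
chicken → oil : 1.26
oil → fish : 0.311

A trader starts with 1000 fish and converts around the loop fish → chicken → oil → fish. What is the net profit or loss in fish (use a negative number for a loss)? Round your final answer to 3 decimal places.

1000 fish × 2.63 = 2630 chicken
2630 chicken × 1.26 = 3313.8 oil
3313.8 oil × 0.311 = 1030.5918 fish
Net change: 1030.5918 − 1000 = 30.5918 fish

30.592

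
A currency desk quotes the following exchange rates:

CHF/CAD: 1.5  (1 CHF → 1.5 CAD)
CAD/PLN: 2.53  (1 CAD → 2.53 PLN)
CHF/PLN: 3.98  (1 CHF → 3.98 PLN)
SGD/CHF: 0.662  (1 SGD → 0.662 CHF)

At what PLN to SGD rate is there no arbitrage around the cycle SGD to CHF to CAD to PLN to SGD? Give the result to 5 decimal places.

0.39804

Known legs of the cycle: 0.662 × 1.5 × 2.53 = 2.51229
For no arbitrage the full-cycle product must be 1, so the missing rate is 1 / 2.51229 ≈ 0.3980432.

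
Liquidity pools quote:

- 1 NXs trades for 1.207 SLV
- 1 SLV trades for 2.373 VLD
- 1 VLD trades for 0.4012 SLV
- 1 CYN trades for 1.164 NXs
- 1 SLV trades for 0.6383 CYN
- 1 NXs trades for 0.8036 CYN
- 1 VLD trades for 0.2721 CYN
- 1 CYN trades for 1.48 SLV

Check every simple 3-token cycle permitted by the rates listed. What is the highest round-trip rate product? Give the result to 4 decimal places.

0.9556

SLV→VLD→CYN→SLV: 2.373 × 0.2721 × 1.48 = 0.95563
NXs→SLV→CYN→NXs: 1.207 × 0.6383 × 1.164 = 0.89678
Maximum is SLV→VLD→CYN→SLV at 0.9556; no arbitrage — every cycle loses value.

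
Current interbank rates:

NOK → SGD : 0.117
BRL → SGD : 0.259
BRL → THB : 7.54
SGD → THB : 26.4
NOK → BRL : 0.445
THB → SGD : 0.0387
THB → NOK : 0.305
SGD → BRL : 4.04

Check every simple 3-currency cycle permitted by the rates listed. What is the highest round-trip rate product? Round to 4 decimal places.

SGD→BRL→THB→SGD: 4.04 × 7.54 × 0.0387 = 1.17886
THB→NOK→BRL→THB: 0.305 × 0.445 × 7.54 = 1.02337
SGD→THB→NOK→SGD: 26.4 × 0.305 × 0.117 = 0.94208
Maximum is SGD→BRL→THB→SGD at 1.1789; arbitrage exists.

1.1789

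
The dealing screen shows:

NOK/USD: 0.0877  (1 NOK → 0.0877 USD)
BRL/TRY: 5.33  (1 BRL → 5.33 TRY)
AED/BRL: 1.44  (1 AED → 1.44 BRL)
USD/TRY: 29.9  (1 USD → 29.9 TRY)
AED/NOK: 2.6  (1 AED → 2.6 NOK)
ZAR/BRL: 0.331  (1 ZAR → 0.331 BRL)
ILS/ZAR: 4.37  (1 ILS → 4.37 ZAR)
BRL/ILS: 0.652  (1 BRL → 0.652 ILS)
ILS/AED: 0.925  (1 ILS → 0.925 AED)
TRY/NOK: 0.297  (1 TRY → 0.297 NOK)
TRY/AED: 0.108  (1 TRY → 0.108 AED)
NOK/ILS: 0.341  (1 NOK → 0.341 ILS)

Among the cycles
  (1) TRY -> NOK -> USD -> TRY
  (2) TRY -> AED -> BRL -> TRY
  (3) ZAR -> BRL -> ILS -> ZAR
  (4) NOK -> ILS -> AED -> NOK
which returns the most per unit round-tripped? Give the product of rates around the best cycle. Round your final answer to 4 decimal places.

0.9431

(1) 0.297 × 0.0877 × 29.9 = 0.77880
(2) 0.108 × 1.44 × 5.33 = 0.82892
(3) 0.331 × 0.652 × 4.37 = 0.94310
(4) 0.341 × 0.925 × 2.6 = 0.82011
Highest is cycle (3) at 0.9431 (≤1, no arbitrage).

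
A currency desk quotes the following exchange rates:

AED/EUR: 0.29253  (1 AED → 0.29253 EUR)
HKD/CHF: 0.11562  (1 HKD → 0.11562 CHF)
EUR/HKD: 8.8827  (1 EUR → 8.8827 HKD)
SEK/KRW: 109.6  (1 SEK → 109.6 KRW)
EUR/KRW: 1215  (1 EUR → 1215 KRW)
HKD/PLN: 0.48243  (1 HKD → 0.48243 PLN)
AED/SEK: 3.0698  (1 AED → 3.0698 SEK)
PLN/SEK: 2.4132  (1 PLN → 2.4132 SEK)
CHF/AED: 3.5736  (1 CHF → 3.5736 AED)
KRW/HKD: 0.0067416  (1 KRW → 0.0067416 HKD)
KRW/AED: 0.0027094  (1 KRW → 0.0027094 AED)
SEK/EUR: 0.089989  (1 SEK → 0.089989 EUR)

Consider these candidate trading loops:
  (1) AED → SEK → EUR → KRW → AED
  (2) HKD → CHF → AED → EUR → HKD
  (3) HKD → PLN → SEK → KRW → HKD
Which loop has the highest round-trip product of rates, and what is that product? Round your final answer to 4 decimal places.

1.0736

(1) 3.0698 × 0.089989 × 1215 × 0.0027094 = 0.90939
(2) 0.11562 × 3.5736 × 0.29253 × 8.8827 = 1.07363
(3) 0.48243 × 2.4132 × 109.6 × 0.0067416 = 0.86020
Highest is cycle (2) at 1.0736 (>1, arbitrage).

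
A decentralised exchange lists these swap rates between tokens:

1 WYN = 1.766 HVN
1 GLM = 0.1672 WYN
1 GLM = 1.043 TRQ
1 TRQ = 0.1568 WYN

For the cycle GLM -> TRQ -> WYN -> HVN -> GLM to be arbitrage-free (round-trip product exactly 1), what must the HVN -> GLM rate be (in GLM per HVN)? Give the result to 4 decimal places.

3.4624

Known legs of the cycle: 1.043 × 0.1568 × 1.766 = 0.2888158784
For no arbitrage the full-cycle product must be 1, so the missing rate is 1 / 0.2888158784 ≈ 3.462414.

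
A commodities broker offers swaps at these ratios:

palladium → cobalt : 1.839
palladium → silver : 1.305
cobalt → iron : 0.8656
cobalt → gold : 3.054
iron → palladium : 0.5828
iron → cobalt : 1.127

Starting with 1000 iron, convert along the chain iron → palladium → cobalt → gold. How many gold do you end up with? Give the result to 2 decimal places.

3273.18

1000 iron × 0.5828 = 582.8 palladium
582.8 palladium × 1.839 = 1071.7692 cobalt
1071.7692 cobalt × 3.054 = 3273.1831368 gold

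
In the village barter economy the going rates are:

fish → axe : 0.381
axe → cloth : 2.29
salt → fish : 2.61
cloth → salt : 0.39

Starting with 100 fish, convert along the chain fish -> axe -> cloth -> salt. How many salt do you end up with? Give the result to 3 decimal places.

100 fish × 0.381 = 38.1 axe
38.1 axe × 2.29 = 87.249 cloth
87.249 cloth × 0.39 = 34.02711 salt

34.027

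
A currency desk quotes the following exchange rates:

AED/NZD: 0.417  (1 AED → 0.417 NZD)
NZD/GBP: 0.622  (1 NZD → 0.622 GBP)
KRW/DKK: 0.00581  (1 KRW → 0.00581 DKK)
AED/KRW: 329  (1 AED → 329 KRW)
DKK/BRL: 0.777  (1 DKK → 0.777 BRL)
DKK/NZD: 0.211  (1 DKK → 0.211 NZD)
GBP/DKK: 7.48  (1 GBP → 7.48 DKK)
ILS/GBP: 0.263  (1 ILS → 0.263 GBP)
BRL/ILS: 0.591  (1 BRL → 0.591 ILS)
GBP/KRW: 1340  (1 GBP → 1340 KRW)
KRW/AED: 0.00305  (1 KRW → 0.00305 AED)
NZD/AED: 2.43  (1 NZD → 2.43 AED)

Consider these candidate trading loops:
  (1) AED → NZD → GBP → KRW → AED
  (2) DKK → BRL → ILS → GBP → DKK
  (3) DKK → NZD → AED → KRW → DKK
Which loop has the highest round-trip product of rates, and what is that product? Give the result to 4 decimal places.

1.0601

(1) 0.417 × 0.622 × 1340 × 0.00305 = 1.06006
(2) 0.777 × 0.591 × 0.263 × 7.48 = 0.90337
(3) 0.211 × 2.43 × 329 × 0.00581 = 0.98008
Highest is cycle (1) at 1.0601 (>1, arbitrage).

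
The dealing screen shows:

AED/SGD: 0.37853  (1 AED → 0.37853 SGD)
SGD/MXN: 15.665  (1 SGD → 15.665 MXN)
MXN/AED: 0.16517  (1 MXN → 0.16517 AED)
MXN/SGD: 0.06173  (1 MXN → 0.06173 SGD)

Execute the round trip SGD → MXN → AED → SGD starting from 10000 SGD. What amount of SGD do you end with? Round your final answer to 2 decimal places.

9794.04

10000 SGD × 15.665 = 156650 MXN
156650 MXN × 0.16517 = 25873.8805 AED
25873.8805 AED × 0.37853 = 9794.039985665 SGD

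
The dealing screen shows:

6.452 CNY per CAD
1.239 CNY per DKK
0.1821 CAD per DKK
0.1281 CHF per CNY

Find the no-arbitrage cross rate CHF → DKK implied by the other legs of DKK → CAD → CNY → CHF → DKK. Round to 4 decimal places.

6.6443

Known legs of the cycle: 0.1821 × 6.452 × 0.1281 = 0.15050586852
For no arbitrage the full-cycle product must be 1, so the missing rate is 1 / 0.15050586852 ≈ 6.644259.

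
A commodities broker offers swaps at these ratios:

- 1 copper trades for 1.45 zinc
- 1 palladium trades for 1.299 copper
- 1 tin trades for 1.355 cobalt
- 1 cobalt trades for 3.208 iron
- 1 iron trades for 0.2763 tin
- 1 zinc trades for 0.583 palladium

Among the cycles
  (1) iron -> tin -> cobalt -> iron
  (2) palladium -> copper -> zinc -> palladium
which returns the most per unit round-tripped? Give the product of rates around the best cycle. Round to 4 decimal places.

1.2010

(1) 0.2763 × 1.355 × 3.208 = 1.20103
(2) 1.299 × 1.45 × 0.583 = 1.09811
Highest is cycle (1) at 1.2010 (>1, arbitrage).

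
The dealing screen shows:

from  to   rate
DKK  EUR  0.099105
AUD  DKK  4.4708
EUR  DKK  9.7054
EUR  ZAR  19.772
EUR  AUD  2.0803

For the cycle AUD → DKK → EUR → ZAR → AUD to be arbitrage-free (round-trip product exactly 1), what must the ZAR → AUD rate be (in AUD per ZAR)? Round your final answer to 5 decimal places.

0.11415

Known legs of the cycle: 4.4708 × 0.099105 × 19.772 = 8.760550751448
For no arbitrage the full-cycle product must be 1, so the missing rate is 1 / 8.760550751448 ≈ 0.1141481.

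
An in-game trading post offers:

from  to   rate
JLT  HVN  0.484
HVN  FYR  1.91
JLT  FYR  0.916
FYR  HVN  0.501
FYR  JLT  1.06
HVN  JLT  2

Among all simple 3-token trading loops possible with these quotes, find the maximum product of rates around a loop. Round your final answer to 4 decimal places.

JLT→HVN→FYR→JLT: 0.484 × 1.91 × 1.06 = 0.97991
JLT→FYR→HVN→JLT: 0.916 × 0.501 × 2 = 0.91783
Maximum is JLT→HVN→FYR→JLT at 0.9799; no arbitrage — every cycle loses value.

0.9799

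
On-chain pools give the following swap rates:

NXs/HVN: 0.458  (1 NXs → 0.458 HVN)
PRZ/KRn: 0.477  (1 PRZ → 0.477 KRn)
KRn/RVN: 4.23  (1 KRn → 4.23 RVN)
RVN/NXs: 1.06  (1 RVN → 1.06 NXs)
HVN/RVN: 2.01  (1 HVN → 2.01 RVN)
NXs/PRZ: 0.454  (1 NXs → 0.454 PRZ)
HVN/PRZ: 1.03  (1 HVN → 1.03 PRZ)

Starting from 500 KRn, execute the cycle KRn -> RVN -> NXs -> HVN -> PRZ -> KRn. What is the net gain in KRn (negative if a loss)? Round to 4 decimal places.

500 KRn × 4.23 = 2115 RVN
2115 RVN × 1.06 = 2241.9 NXs
2241.9 NXs × 0.458 = 1026.7902 HVN
1026.7902 HVN × 1.03 = 1057.593906 PRZ
1057.593906 PRZ × 0.477 = 504.472293162 KRn
Net change: 504.472293162 − 500 = 4.472293162 KRn

4.4723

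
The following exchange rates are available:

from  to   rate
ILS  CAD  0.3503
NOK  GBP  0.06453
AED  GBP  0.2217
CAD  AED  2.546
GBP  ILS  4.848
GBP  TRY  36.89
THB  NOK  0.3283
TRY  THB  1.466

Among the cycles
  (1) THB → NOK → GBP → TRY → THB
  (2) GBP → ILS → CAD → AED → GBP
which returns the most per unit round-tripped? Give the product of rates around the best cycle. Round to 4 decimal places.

(1) 0.3283 × 0.06453 × 36.89 × 1.466 = 1.14571
(2) 4.848 × 0.3503 × 2.546 × 0.2217 = 0.95858
Highest is cycle (1) at 1.1457 (>1, arbitrage).

1.1457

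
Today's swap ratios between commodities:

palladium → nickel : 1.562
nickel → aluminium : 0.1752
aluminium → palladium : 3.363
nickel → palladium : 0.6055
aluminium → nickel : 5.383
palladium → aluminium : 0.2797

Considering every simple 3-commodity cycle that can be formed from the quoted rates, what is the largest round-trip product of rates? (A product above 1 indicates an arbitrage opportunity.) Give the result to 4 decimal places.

aluminium→palladium→nickel→aluminium: 3.363 × 1.562 × 0.1752 = 0.92033
aluminium→nickel→palladium→aluminium: 5.383 × 0.6055 × 0.2797 = 0.91166
Maximum is aluminium→palladium→nickel→aluminium at 0.9203; no arbitrage — every cycle loses value.

0.9203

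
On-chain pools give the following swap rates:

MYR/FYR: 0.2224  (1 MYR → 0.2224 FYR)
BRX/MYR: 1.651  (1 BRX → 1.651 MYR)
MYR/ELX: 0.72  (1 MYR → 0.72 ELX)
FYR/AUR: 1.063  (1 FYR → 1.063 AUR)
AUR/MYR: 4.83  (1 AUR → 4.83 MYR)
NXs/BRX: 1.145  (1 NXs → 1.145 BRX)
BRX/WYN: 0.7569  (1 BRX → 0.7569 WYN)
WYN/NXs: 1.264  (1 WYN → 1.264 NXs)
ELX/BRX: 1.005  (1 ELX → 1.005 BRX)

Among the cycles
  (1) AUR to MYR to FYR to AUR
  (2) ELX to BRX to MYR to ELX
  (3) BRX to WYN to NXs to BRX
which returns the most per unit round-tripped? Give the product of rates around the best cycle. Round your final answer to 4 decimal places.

(1) 4.83 × 0.2224 × 1.063 = 1.14187
(2) 1.005 × 1.651 × 0.72 = 1.19466
(3) 0.7569 × 1.264 × 1.145 = 1.09545
Highest is cycle (2) at 1.1947 (>1, arbitrage).

1.1947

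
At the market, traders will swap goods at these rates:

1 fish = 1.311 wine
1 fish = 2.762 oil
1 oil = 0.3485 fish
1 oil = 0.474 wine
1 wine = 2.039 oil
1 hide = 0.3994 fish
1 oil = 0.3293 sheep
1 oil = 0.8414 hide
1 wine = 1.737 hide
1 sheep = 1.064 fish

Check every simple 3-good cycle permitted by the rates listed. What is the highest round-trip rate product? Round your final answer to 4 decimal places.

fish→oil→sheep→fish: 2.762 × 0.3293 × 1.064 = 0.96774
fish→wine→oil→fish: 1.311 × 2.039 × 0.3485 = 0.93159
hide→fish→oil→hide: 0.3994 × 2.762 × 0.8414 = 0.92818
hide→fish→wine→hide: 0.3994 × 1.311 × 1.737 = 0.90952
Maximum is fish→oil→sheep→fish at 0.9677; no arbitrage — every cycle loses value.

0.9677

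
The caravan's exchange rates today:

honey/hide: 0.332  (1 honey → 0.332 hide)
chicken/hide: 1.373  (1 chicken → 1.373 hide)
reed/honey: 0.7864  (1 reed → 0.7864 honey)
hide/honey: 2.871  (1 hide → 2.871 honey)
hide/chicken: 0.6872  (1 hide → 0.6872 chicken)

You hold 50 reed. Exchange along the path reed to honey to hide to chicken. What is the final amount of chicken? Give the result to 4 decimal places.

50 reed × 0.7864 = 39.32 honey
39.32 honey × 0.332 = 13.05424 hide
13.05424 hide × 0.6872 = 8.970873728 chicken

8.9709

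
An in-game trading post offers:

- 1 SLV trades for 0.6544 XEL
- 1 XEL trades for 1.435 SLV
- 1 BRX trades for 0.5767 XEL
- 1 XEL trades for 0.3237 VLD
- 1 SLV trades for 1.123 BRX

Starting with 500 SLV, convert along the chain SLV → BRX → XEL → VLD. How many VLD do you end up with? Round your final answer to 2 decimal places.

500 SLV × 1.123 = 561.5 BRX
561.5 BRX × 0.5767 = 323.81705 XEL
323.81705 XEL × 0.3237 = 104.819579085 VLD

104.82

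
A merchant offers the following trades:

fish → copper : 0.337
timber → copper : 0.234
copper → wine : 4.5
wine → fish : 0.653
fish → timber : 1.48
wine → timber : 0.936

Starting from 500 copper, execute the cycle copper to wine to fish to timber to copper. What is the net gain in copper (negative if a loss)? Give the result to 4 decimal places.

8.8307

500 copper × 4.5 = 2250 wine
2250 wine × 0.653 = 1469.25 fish
1469.25 fish × 1.48 = 2174.49 timber
2174.49 timber × 0.234 = 508.83066 copper
Net change: 508.83066 − 500 = 8.83066 copper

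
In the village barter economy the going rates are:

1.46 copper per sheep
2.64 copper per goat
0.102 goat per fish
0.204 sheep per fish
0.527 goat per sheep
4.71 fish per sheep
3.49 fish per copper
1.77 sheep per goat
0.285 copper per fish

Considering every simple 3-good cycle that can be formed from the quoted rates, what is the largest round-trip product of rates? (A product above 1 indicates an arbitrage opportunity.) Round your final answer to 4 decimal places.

1.0395

sheep→copper→fish→sheep: 1.46 × 3.49 × 0.204 = 1.03946
goat→copper→fish→goat: 2.64 × 3.49 × 0.102 = 0.93979
sheep→fish→goat→sheep: 4.71 × 0.102 × 1.77 = 0.85034
Maximum is sheep→copper→fish→sheep at 1.0395; arbitrage exists.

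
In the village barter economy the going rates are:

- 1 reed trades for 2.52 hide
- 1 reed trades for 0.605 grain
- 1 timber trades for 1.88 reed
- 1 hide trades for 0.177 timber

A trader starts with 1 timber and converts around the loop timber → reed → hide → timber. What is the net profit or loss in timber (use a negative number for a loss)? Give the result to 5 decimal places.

-0.16144

1 timber × 1.88 = 1.88 reed
1.88 reed × 2.52 = 4.7376 hide
4.7376 hide × 0.177 = 0.8385552 timber
Net change: 0.8385552 − 1 = -0.1614448 timber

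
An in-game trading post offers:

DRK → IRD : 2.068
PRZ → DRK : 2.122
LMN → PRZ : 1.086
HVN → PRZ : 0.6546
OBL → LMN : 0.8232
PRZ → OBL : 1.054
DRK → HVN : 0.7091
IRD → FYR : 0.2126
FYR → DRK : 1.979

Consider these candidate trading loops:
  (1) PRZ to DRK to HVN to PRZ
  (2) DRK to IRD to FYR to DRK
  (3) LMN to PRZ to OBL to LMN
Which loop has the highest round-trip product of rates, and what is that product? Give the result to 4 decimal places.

0.9850

(1) 2.122 × 0.7091 × 0.6546 = 0.98498
(2) 2.068 × 0.2126 × 1.979 = 0.87008
(3) 1.086 × 1.054 × 0.8232 = 0.94227
Highest is cycle (1) at 0.9850 (≤1, no arbitrage).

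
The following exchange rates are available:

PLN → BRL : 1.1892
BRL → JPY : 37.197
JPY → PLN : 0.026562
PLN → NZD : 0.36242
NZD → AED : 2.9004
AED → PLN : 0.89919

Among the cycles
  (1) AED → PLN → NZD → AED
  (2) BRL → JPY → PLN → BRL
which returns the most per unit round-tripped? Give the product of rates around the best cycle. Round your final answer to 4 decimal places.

1.1750

(1) 0.89919 × 0.36242 × 2.9004 = 0.94520
(2) 37.197 × 0.026562 × 1.1892 = 1.17496
Highest is cycle (2) at 1.1750 (>1, arbitrage).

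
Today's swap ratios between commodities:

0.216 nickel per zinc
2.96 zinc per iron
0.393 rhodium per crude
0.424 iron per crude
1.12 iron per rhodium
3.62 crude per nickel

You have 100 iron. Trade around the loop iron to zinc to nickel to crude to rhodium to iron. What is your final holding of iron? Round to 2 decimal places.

100 iron × 2.96 = 296 zinc
296 zinc × 0.216 = 63.936 nickel
63.936 nickel × 3.62 = 231.44832 crude
231.44832 crude × 0.393 = 90.95918976 rhodium
90.95918976 rhodium × 1.12 = 101.8742925312 iron

101.87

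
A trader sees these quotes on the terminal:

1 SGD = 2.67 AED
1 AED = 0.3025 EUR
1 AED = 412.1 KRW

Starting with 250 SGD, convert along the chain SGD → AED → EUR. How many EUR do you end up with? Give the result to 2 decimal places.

201.92

250 SGD × 2.67 = 667.5 AED
667.5 AED × 0.3025 = 201.91875 EUR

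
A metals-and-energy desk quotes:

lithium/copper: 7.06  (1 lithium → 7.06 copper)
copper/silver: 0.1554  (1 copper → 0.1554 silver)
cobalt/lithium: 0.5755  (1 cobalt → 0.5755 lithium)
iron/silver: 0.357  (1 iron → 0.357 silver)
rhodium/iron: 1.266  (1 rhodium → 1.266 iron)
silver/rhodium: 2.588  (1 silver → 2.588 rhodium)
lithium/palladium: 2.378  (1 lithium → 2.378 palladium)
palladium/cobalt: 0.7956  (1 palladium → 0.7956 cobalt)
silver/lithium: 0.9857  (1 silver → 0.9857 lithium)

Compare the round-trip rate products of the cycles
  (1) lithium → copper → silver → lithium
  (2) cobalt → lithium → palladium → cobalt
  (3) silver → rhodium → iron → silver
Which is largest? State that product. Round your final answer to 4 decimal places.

1.1697

(1) 7.06 × 0.1554 × 0.9857 = 1.08144
(2) 0.5755 × 2.378 × 0.7956 = 1.08881
(3) 2.588 × 1.266 × 0.357 = 1.16968
Highest is cycle (3) at 1.1697 (>1, arbitrage).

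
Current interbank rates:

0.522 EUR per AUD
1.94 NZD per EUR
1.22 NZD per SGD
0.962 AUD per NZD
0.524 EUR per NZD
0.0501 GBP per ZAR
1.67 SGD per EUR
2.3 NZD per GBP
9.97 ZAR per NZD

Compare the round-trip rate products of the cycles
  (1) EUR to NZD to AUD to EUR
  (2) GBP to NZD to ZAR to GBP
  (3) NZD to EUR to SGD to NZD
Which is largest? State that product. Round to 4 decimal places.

1.1488

(1) 1.94 × 0.962 × 0.522 = 0.97420
(2) 2.3 × 9.97 × 0.0501 = 1.14884
(3) 0.524 × 1.67 × 1.22 = 1.06760
Highest is cycle (2) at 1.1488 (>1, arbitrage).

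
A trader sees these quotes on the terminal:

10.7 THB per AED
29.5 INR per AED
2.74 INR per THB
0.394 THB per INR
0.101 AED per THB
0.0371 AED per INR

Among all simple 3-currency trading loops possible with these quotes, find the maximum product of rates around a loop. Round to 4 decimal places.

THB→AED→INR→THB: 0.101 × 29.5 × 0.394 = 1.17392
THB→INR→AED→THB: 2.74 × 0.0371 × 10.7 = 1.08770
Maximum is THB→AED→INR→THB at 1.1739; arbitrage exists.

1.1739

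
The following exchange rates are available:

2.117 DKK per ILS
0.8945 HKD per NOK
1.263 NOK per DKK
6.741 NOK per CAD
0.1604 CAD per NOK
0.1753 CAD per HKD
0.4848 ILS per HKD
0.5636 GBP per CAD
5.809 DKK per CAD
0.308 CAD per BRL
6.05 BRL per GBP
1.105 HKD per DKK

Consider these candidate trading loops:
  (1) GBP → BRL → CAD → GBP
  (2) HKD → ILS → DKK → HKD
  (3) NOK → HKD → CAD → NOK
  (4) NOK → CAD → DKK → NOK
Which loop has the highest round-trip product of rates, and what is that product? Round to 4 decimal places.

1.1768

(1) 6.05 × 0.308 × 0.5636 = 1.05021
(2) 0.4848 × 2.117 × 1.105 = 1.13409
(3) 0.8945 × 0.1753 × 6.741 = 1.05703
(4) 0.1604 × 5.809 × 1.263 = 1.17682
Highest is cycle (4) at 1.1768 (>1, arbitrage).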